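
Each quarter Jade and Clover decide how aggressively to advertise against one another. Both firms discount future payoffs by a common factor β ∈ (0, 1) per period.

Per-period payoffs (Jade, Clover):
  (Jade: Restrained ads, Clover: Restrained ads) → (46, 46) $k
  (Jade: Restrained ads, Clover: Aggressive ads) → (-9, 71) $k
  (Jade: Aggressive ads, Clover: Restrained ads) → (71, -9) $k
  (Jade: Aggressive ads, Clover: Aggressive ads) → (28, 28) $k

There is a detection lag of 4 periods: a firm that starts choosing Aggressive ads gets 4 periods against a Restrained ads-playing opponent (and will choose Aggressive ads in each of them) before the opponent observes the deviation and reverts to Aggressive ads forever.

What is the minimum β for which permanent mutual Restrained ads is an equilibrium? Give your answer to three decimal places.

0.873

Deviating for the 4 undetected periods gains 71−46 = 25 per period over cooperation, then loses 46−28 = 18 per period forever once punishment starts.
Gain: 25(1 + β + … + β^3); loss: 18·β^4/(1−β).
No profitable deviation ⇔ 25(1−β^4) ≤ 18·β^4, i.e. β^4 ≥ 25/(25+18) = 25/43.
Hence β ≥ (25/43)^(1/4) ≈ 0.873.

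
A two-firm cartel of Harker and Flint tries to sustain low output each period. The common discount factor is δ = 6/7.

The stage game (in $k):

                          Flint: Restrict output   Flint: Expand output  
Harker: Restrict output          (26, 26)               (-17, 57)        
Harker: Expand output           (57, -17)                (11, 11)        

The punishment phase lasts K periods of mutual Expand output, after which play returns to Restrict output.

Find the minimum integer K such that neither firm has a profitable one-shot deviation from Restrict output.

No profitable deviation requires (26−11)(δ+…+δ^K) ≥ 57−26, i.e. δ+…+δ^K ≥ 31/15 ≈ 2.0667.
With δ = 6/7, the partial sums are K=1: 0.8571, K=2: 1.5918, K=3: 2.2216.
K = 3 is the first length at which the sum reaches 2.0667.

3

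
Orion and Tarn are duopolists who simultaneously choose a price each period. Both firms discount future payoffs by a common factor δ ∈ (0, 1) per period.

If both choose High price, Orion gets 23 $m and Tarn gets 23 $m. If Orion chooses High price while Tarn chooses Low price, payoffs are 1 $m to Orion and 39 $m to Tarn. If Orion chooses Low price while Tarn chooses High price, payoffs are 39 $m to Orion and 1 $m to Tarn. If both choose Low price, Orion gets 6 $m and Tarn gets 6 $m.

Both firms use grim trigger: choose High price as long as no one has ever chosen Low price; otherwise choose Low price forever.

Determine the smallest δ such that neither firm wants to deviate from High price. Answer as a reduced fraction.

16/33

One-period gain from deviating is 39 − 23 = 16. The loss is 23 − 6 = 17 in every subsequent period, with present value 17·δ/(1−δ).
Deviation is unprofitable when 17·δ/(1−δ) ≥ 16, i.e. δ/(1−δ) ≥ 16/17.
Equivalently δ ≥ 16/(16+17) = 16/33.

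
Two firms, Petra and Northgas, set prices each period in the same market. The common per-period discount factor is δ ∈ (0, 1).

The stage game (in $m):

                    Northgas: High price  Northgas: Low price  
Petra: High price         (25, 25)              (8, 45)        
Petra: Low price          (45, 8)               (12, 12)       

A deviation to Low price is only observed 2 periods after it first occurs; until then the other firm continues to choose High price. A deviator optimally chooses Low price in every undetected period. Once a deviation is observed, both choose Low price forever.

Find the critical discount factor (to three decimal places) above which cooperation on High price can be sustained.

The best deviation is to choose Low price for all 2 undetected periods, earning 45 each, then 12 forever once detected.
Deviation value: 45(1−δ^2)/(1−δ) + 12δ^2/(1−δ); cooperation value: 25/(1−δ).
IC: 25 ≥ 45(1−δ^2) + 12δ^2 = 45 − 33δ^2.
So δ^2 ≥ 20/33, giving δ ≥ (20/33)^(1/2) ≈ 0.778.

0.778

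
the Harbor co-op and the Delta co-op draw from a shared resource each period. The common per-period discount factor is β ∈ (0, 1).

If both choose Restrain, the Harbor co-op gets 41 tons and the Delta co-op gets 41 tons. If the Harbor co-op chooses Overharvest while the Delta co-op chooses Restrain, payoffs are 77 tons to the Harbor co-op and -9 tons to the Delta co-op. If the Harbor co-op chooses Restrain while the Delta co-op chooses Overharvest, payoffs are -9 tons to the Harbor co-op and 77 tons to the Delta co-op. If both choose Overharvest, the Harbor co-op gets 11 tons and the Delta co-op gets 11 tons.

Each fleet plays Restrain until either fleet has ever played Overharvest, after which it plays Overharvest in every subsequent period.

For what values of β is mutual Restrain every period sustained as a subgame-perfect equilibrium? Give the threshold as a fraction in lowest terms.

6/11

Under grim trigger the critical discount factor is (T−C)/(T−P) with T = 77, C = 41, P = 11.
β* = (77−41)/(77−11) = 36/66 = 6/11.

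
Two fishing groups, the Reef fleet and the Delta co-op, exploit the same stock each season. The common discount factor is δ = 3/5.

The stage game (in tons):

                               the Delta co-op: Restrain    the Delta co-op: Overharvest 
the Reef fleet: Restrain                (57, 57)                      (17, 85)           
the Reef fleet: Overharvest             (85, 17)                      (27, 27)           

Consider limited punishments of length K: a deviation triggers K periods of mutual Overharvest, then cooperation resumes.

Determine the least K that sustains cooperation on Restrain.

2

No profitable deviation requires (57−27)(δ+…+δ^K) ≥ 85−57, i.e. δ+…+δ^K ≥ 14/15 ≈ 0.9333.
With δ = 3/5, the partial sums are K=1: 0.6000, K=2: 0.9600.
K = 2 is the first length at which the sum reaches 0.9333.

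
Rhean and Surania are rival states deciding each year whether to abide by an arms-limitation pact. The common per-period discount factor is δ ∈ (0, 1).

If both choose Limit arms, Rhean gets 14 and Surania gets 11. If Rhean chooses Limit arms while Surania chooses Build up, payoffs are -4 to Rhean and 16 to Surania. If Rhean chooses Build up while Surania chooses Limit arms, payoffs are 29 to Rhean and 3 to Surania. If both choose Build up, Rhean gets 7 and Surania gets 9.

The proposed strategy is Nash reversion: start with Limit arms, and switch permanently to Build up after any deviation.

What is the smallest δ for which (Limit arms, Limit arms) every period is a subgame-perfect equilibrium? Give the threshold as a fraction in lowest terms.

5/7

For Rhean: deviation gain 29−14 = 15, per-period punishment loss 14−7 = 7. IC gives δ ≥ 15/22.
For Surania: gain 5, loss 2 per period, so δ ≥ 5/7.
The tighter constraint is Surania's, so cooperation needs δ ≥ 5/7.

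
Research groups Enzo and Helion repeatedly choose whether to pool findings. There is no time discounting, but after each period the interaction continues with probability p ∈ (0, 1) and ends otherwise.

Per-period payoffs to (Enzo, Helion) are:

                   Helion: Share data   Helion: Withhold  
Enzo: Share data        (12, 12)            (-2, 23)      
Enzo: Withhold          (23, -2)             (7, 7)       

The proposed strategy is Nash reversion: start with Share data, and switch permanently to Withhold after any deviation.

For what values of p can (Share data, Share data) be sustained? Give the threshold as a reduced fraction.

11/16

Expected cooperation value is 12 + p·12 + p²·12 + … = 12/(1−p); deviation gives 23 + p·7/(1−p).
12 ≥ 23(1−p) + 7p ⇒ 16p ≥ 11 ⇒ p ≥ 11/16.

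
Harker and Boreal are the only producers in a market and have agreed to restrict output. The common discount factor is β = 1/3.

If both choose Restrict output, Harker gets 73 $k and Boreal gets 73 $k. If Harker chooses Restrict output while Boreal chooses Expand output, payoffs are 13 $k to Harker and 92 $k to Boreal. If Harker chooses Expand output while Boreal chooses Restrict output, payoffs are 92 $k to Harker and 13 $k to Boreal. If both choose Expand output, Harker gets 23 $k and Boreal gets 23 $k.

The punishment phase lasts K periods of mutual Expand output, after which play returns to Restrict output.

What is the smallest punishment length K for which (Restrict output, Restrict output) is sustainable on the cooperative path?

Need Σ_{k=1}^{K} β^k ≥ (92−73)/(73−23) = 0.3800 at β = 1/3.
At K = 1 the sum is 0.3333 < 0.3800; at K = 2 it is 0.4444 ≥ 0.3800.
So the minimum punishment length is K = 2.

2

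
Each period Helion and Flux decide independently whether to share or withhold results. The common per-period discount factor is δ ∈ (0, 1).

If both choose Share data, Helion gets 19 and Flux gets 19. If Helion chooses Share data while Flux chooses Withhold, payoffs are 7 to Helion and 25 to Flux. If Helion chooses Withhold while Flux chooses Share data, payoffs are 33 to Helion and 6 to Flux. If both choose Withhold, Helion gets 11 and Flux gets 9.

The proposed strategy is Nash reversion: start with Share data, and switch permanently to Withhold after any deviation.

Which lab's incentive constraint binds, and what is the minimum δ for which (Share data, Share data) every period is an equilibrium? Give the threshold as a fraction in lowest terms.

Helion; δ ≥ 7/11

Helion's threshold: (33−19)/(33−11) = 7/11.
Flux's threshold: (25−19)/(25−9) = 3/8.
7/11 > 3/8, so Helion binds and δ* = 7/11.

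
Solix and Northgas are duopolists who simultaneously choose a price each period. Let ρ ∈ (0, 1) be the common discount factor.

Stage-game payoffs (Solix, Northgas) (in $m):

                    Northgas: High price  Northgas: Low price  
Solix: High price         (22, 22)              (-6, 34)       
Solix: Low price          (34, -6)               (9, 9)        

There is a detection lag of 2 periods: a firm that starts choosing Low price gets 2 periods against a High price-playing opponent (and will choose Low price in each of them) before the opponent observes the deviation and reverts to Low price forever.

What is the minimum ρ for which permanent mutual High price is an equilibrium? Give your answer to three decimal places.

The best deviation is to choose Low price for all 2 undetected periods, earning 34 each, then 9 forever once detected.
Deviation value: 34(1−ρ^2)/(1−ρ) + 9ρ^2/(1−ρ); cooperation value: 22/(1−ρ).
IC: 22 ≥ 34(1−ρ^2) + 9ρ^2 = 34 − 25ρ^2.
So ρ^2 ≥ 12/25, giving ρ ≥ (12/25)^(1/2) ≈ 0.693.

0.693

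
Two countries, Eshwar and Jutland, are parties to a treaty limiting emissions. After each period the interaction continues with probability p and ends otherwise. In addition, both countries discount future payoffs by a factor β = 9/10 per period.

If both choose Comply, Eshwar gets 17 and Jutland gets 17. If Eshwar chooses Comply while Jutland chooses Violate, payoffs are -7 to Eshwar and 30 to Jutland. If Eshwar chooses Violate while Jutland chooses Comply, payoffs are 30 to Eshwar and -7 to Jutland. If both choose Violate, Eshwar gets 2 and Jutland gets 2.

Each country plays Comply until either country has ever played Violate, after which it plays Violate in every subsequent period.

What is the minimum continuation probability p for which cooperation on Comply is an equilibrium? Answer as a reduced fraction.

With continuation probability p and discount β, the effective per-period discount factor is βp.
Grim-trigger IC: βp ≥ (30−17)/(30−2) = 13/28.
So p ≥ (13/28)/(9/10) = 65/126.

65/126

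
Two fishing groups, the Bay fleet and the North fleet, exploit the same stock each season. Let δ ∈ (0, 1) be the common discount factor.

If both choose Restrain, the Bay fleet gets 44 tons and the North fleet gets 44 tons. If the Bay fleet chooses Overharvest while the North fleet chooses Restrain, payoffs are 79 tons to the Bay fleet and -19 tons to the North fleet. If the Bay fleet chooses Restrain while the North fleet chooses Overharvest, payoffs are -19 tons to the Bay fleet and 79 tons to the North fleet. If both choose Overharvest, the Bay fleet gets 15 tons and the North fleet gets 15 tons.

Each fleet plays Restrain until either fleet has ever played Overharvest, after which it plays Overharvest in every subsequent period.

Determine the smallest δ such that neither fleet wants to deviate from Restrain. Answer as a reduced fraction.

Under grim trigger the critical discount factor is (T−C)/(T−P) with T = 79, C = 44, P = 15.
δ* = (79−44)/(79−15) = 35/64.

35/64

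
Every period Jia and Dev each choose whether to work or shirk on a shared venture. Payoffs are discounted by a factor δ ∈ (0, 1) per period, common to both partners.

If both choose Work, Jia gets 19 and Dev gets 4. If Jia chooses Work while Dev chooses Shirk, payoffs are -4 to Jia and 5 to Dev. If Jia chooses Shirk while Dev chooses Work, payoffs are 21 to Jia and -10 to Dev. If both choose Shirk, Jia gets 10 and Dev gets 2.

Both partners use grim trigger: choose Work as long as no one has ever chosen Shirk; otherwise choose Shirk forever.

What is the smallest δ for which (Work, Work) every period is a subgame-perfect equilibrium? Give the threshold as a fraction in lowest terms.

1/3

Jia's threshold: (21−19)/(21−10) = 2/11.
Dev's threshold: (5−4)/(5−2) = 1/3.
2/11 < 1/3, so Dev binds and δ* = 1/3.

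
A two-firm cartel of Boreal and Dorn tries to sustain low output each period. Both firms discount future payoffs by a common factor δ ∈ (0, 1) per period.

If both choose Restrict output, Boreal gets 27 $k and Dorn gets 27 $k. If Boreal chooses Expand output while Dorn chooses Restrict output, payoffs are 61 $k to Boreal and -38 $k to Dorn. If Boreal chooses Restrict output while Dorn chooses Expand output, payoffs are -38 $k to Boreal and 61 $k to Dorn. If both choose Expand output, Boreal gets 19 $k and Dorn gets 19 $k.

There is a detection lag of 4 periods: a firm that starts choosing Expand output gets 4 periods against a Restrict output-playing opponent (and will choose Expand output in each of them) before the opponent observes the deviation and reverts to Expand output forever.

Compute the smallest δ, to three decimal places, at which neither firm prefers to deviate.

0.949

Deviating for the 4 undetected periods gains 61−27 = 34 per period over cooperation, then loses 27−19 = 8 per period forever once punishment starts.
Gain: 34(1 + δ + … + δ^3); loss: 8·δ^4/(1−δ).
No profitable deviation ⇔ 34(1−δ^4) ≤ 8·δ^4, i.e. δ^4 ≥ 34/(34+8) = 17/21.
Hence δ ≥ (17/21)^(1/4) ≈ 0.949.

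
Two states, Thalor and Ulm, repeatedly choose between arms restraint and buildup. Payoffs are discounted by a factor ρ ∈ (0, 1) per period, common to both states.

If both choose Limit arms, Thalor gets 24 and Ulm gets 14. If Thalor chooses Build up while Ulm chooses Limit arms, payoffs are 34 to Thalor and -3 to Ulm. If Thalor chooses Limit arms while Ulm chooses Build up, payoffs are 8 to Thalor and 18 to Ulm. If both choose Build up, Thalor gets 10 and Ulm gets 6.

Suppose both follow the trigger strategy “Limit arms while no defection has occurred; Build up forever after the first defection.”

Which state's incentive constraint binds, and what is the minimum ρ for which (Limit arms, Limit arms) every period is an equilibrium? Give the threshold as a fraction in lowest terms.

Thalor's threshold: (34−24)/(34−10) = 5/12.
Ulm's threshold: (18−14)/(18−6) = 1/3.
5/12 > 1/3, so Thalor binds and ρ* = 5/12.

Thalor; ρ ≥ 5/12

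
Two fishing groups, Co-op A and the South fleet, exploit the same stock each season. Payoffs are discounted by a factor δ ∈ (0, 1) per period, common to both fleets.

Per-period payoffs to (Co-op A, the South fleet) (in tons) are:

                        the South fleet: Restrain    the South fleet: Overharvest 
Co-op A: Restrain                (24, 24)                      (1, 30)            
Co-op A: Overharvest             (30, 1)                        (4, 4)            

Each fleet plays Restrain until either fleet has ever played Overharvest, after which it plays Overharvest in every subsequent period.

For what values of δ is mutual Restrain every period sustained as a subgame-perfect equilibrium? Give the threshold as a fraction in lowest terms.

One-period gain from deviating is 30 − 24 = 6. The loss is 24 − 4 = 20 in every subsequent period, with present value 20·δ/(1−δ).
Deviation is unprofitable when 20·δ/(1−δ) ≥ 6, i.e. δ/(1−δ) ≥ 3/10.
Equivalently δ ≥ 6/(6+20) = 3/13.

3/13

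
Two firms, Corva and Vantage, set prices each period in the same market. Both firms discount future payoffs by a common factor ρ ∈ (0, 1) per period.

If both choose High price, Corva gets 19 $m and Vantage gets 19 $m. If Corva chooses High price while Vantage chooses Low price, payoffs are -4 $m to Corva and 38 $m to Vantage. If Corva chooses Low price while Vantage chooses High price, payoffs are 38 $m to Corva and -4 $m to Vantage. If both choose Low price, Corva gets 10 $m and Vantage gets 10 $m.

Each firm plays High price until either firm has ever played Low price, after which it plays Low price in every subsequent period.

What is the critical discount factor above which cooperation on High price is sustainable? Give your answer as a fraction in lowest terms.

19/(1−ρ) ≥ 38 + 10ρ/(1−ρ)
19 ≥ 38 − 28ρ
ρ ≥ 19/28.

19/28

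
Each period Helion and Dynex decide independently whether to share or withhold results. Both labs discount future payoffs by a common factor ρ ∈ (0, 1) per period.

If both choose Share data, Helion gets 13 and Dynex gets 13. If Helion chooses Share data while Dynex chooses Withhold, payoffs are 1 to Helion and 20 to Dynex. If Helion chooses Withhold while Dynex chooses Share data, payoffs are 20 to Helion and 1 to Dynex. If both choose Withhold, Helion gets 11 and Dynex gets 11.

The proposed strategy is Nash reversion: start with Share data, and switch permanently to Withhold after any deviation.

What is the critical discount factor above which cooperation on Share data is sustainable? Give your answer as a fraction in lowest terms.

One-period gain from deviating is 20 − 13 = 7. The loss is 13 − 11 = 2 in every subsequent period, with present value 2·ρ/(1−ρ).
Deviation is unprofitable when 2·ρ/(1−ρ) ≥ 7, i.e. ρ/(1−ρ) ≥ 7/2.
Equivalently ρ ≥ 7/(7+2) = 7/9.

7/9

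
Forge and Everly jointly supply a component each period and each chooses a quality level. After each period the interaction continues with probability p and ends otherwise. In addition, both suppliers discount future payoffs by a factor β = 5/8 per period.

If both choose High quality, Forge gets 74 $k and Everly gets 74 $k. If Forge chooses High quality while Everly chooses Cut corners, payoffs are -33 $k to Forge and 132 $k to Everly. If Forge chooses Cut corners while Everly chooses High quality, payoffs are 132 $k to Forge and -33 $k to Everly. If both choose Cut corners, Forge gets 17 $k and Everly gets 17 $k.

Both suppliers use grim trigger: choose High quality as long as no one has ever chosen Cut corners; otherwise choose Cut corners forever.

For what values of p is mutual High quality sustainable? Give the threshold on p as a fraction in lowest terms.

Expected continuation weight on next period's payoff is β·p = 5/8·p, which plays the role of the discount factor.
Cooperation requires 5/8·p ≥ (132−74)/(132−17) = 58/115, hence p ≥ 464/575.

464/575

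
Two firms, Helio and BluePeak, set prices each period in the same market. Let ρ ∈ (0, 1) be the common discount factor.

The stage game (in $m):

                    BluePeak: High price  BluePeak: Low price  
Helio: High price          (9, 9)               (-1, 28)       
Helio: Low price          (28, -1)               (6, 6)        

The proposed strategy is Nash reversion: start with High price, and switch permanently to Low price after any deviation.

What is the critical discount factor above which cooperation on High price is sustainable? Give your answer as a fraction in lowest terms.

19/22

One-period gain from deviating is 28 − 9 = 19. The loss is 9 − 6 = 3 in every subsequent period, with present value 3·ρ/(1−ρ).
Deviation is unprofitable when 3·ρ/(1−ρ) ≥ 19, i.e. ρ/(1−ρ) ≥ 19/3.
Equivalently ρ ≥ 19/(19+3) = 19/22.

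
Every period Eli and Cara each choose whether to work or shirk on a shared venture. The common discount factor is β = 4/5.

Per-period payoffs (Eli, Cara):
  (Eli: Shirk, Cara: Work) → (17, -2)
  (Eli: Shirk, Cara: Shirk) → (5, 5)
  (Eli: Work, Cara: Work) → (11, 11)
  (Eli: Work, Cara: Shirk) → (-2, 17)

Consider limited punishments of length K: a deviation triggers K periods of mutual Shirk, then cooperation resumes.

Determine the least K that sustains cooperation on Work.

IC: β(1−β^K)/(1−β) ≥ (17−11)/(11−5) = 1.
With β = 4/5: need 1 − β^K ≥ 1·(1−4/5)/(4/5), i.e. β^K ≤ 0.7500.
Since (4/5)^1 = 0.8000 and (4/5)^2 = 0.6400, the smallest such K is 2.

2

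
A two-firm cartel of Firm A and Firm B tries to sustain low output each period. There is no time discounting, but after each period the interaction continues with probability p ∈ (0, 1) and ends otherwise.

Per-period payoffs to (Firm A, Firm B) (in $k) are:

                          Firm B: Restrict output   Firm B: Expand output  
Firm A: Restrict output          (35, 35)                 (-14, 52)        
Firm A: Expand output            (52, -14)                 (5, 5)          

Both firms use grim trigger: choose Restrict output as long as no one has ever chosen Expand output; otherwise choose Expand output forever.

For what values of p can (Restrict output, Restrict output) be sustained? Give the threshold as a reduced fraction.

With no time discounting, the continuation probability p plays the role of the discount factor.
Grim-trigger IC: 35/(1−p) ≥ 52 + 5p/(1−p) ⇒ p ≥ (52−35)/(52−5) = 17/47.

17/47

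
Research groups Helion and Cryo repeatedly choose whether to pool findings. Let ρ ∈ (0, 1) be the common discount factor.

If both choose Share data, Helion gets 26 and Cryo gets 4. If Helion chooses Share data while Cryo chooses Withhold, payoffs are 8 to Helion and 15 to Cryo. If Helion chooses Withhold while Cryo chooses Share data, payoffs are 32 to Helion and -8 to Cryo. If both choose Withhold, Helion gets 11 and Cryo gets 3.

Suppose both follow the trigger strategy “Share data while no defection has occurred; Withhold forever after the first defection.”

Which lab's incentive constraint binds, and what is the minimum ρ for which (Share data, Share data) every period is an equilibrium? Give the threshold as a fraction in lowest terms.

Cryo; ρ ≥ 11/12

Helion's threshold: (32−26)/(32−11) = 2/7.
Cryo's threshold: (15−4)/(15−3) = 11/12.
2/7 < 11/12, so Cryo binds and ρ* = 11/12.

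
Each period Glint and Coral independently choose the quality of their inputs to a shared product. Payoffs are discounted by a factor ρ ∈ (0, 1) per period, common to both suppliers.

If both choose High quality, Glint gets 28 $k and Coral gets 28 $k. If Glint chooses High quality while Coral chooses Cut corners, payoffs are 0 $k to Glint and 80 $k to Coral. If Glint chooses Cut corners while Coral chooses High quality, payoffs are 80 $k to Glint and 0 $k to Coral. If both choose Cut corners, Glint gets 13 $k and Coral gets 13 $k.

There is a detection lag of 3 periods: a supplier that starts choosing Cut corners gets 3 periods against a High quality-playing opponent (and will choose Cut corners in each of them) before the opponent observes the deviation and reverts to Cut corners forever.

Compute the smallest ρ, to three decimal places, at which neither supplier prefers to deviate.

The best deviation is to choose Cut corners for all 3 undetected periods, earning 80 each, then 13 forever once detected.
Deviation value: 80(1−ρ^3)/(1−ρ) + 13ρ^3/(1−ρ); cooperation value: 28/(1−ρ).
IC: 28 ≥ 80(1−ρ^3) + 13ρ^3 = 80 − 67ρ^3.
So ρ^3 ≥ 52/67, giving ρ ≥ (52/67)^(1/3) ≈ 0.919.

0.919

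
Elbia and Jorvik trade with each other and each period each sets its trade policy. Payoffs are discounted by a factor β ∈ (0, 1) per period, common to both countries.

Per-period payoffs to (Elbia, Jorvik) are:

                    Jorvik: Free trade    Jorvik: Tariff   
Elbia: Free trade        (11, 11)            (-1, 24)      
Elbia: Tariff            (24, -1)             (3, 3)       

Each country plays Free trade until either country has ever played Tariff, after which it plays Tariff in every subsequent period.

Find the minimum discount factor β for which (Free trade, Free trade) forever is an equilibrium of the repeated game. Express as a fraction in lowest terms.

13/21

One-period gain from deviating is 24 − 11 = 13. The loss is 11 − 3 = 8 in every subsequent period, with present value 8·β/(1−β).
Deviation is unprofitable when 8·β/(1−β) ≥ 13, i.e. β/(1−β) ≥ 13/8.
Equivalently β ≥ 13/(13+8) = 13/21.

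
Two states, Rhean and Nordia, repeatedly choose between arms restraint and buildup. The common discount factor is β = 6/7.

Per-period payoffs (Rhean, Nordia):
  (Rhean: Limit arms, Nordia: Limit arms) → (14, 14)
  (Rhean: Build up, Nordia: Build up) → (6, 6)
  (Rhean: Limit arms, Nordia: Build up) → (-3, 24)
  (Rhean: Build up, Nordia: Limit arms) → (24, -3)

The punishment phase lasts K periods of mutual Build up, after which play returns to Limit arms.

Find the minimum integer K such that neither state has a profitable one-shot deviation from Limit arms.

2

No profitable deviation requires (14−6)(β+…+β^K) ≥ 24−14, i.e. β+…+β^K ≥ 5/4 ≈ 1.2500.
With β = 6/7, the partial sums are K=1: 0.8571, K=2: 1.5918.
K = 2 is the first length at which the sum reaches 1.2500.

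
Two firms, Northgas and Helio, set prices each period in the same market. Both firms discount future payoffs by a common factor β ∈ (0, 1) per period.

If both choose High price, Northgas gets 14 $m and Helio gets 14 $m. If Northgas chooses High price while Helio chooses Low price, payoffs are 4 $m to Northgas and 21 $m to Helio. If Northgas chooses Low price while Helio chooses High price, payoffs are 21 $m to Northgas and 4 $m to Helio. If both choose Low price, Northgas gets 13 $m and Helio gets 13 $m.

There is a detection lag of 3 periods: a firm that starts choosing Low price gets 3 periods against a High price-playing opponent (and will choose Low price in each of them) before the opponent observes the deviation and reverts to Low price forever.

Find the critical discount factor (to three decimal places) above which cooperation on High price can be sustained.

0.956

Deviating for the 3 undetected periods gains 21−14 = 7 per period over cooperation, then loses 14−13 = 1 per period forever once punishment starts.
Gain: 7(1 + β + … + β^2); loss: 1·β^3/(1−β).
No profitable deviation ⇔ 7(1−β^3) ≤ 1·β^3, i.e. β^3 ≥ 7/(7+1) = 7/8.
Hence β ≥ (7/8)^(1/3) ≈ 0.956.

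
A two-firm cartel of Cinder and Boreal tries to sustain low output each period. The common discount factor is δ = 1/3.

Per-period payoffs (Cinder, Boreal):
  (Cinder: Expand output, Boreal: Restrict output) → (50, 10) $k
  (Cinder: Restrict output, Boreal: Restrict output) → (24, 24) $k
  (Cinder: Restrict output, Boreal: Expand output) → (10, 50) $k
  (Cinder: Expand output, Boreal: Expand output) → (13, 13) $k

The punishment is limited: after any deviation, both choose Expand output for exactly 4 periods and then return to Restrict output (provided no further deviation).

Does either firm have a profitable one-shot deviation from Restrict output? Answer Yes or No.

Comparing payoff streams over the 5 periods until play realigns: cooperate → 24(1+δ+…+δ^4); deviate → 50 + 13(δ+…+δ^4).
Cooperation is sustained iff (24−13)(δ+…+δ^4) ≥ 50−24.
δ+…+δ^4 = 1/3·(1−(1/3)^4)/(1−1/3) = 0.4938, and (50−24)/(24−13) = 2.3636.
0.4938 < 2.3636, so cooperation is not sustainable.

Yes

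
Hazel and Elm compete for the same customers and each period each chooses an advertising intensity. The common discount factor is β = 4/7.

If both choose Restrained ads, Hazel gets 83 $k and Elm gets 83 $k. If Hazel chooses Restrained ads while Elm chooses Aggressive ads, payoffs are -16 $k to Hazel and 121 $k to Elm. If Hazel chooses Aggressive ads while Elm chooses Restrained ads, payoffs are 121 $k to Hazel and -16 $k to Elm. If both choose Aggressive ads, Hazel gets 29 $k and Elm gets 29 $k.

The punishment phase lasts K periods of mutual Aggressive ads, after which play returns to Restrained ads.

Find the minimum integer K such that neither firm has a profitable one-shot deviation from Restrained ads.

IC: β(1−β^K)/(1−β) ≥ (121−83)/(83−29) = 19/27.
With β = 4/7: need 1 − β^K ≥ 19/27·(1−4/7)/(4/7), i.e. β^K ≤ 0.4722.
Since (4/7)^1 = 0.5714 and (4/7)^2 = 0.3265, the smallest such K is 2.

2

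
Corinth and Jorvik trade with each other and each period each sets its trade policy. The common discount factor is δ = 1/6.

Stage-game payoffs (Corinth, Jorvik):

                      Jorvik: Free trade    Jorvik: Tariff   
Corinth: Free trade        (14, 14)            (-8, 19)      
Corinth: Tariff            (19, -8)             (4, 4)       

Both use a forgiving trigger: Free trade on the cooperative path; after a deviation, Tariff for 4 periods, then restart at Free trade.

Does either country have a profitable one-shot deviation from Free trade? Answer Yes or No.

Yes

A one-shot deviation gives 19 now, then 4 for 4 periods, then back to 14.
Gain from deviating: (19−14) today; loss: (14−4) in each of the next 4 periods.
No-deviation condition: (14−4)(δ+…+δ^4) ≥ 19−14, i.e. δ+…+δ^4 ≥ 1/2.
At δ = 1/6: δ+…+δ^4 = 0.1998 < 0.5000.
So cooperation is not sustainable.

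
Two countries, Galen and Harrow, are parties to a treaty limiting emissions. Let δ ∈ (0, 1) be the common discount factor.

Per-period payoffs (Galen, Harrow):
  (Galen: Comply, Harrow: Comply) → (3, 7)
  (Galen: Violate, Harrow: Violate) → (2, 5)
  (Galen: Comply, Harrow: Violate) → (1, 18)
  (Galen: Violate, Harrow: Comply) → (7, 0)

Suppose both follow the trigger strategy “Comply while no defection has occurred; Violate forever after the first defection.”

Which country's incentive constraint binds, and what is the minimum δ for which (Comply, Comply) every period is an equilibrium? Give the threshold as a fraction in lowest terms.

Harrow; δ ≥ 11/13

Galen's threshold: (7−3)/(7−2) = 4/5.
Harrow's threshold: (18−7)/(18−5) = 11/13.
4/5 < 11/13, so Harrow binds and δ* = 11/13.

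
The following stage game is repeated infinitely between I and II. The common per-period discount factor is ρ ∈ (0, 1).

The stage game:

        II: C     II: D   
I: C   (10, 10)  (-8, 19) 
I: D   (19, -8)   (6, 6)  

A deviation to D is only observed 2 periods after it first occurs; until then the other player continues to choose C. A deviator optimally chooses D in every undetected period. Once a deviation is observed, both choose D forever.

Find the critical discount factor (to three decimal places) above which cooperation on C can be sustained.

The best deviation is to choose D for all 2 undetected periods, earning 19 each, then 6 forever once detected.
Deviation value: 19(1−ρ^2)/(1−ρ) + 6ρ^2/(1−ρ); cooperation value: 10/(1−ρ).
IC: 10 ≥ 19(1−ρ^2) + 6ρ^2 = 19 − 13ρ^2.
So ρ^2 ≥ 9/13, giving ρ ≥ (9/13)^(1/2) ≈ 0.832.

0.832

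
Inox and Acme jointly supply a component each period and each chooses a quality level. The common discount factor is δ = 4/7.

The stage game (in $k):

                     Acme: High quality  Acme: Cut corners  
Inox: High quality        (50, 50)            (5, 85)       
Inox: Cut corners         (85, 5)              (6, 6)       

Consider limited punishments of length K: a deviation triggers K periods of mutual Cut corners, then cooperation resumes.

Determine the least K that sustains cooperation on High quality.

2

IC: δ(1−δ^K)/(1−δ) ≥ (85−50)/(50−6) = 35/44.
With δ = 4/7: need 1 − δ^K ≥ 35/44·(1−4/7)/(4/7), i.e. δ^K ≤ 0.4034.
Since (4/7)^1 = 0.5714 and (4/7)^2 = 0.3265, the smallest such K is 2.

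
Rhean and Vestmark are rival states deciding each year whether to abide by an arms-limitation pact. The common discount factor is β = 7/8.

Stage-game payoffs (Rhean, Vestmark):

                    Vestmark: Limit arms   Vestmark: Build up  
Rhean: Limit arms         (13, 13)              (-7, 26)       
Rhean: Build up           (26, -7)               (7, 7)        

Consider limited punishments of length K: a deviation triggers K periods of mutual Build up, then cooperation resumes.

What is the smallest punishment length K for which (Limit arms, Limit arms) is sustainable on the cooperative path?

Need Σ_{k=1}^{K} β^k ≥ (26−13)/(13−7) = 2.1667 at β = 7/8.
At K = 2 the sum is 1.6406 < 2.1667; at K = 3 it is 2.3105 ≥ 2.1667.
So the minimum punishment length is K = 3.

3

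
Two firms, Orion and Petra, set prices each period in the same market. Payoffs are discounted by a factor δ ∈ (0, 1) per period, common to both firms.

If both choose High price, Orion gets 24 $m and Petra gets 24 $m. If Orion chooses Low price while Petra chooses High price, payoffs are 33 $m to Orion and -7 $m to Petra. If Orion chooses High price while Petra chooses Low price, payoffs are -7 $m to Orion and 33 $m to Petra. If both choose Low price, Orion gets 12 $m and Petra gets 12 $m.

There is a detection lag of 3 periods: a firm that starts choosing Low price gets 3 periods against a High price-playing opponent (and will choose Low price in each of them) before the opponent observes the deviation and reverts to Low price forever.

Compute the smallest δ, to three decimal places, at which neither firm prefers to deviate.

A deviator earns 33 for 3 periods, then 12 forever; cooperating earns 24 forever. Multiplying the IC by (1−δ):
24 ≥ 33(1−δ^3) + 12δ^3, so 21·δ^3 ≥ 9 and δ^3 ≥ 3/7.
δ ≥ (3/7)^(1/3) ≈ 0.754.

0.754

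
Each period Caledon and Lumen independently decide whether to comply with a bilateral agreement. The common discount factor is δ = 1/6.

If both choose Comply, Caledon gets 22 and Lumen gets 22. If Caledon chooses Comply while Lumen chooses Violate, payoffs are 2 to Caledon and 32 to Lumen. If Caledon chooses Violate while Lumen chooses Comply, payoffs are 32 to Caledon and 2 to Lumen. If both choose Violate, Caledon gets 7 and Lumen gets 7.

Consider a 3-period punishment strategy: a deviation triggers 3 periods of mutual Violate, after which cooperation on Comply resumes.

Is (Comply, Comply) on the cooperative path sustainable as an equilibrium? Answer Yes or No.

A one-shot deviation gives 32 now, then 7 for 3 periods, then back to 22.
Gain from deviating: (32−22) today; loss: (22−7) in each of the next 3 periods.
No-deviation condition: (22−7)(δ+…+δ^3) ≥ 32−22, i.e. δ+…+δ^3 ≥ 2/3.
At δ = 1/6: δ+…+δ^3 = 0.1991 < 0.6667.
So cooperation is not sustainable.

No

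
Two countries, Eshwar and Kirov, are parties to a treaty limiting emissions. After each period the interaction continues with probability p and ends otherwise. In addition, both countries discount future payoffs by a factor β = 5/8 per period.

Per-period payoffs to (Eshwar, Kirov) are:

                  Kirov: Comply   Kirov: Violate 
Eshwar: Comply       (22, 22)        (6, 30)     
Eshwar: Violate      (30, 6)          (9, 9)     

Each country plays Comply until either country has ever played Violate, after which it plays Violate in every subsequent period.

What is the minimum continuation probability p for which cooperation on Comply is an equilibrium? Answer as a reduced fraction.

With continuation probability p and discount β, the effective per-period discount factor is βp.
Grim-trigger IC: βp ≥ (30−22)/(30−9) = 8/21.
So p ≥ (8/21)/(5/8) = 64/105.

64/105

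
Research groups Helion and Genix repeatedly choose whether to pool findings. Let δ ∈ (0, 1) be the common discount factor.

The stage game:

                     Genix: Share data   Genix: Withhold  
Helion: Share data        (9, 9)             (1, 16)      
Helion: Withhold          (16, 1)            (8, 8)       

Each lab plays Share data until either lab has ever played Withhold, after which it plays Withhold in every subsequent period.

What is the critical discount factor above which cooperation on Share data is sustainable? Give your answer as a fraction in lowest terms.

9/(1−δ) ≥ 16 + 8δ/(1−δ)
9 ≥ 16 − 8δ
δ ≥ 7/8.

7/8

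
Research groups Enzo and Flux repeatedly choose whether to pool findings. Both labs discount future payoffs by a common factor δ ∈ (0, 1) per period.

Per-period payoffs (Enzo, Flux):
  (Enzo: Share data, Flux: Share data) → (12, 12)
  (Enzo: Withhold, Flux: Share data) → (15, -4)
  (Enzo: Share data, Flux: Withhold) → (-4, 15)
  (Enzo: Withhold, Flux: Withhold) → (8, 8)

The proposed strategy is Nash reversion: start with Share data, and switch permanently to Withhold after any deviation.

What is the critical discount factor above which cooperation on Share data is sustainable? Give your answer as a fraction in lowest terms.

Cooperation forever yields 12 each period: 12/(1−δ).
Deviating yields 15 once, then 8 forever: 15 + 8δ/(1−δ).
No profitable deviation requires 12/(1−δ) ≥ 15 + 8δ/(1−δ).
Multiplying by (1−δ): 12 ≥ 15(1−δ) + 8δ = 15 − 7δ.
So 7δ ≥ 3, i.e. δ ≥ 3/7.

3/7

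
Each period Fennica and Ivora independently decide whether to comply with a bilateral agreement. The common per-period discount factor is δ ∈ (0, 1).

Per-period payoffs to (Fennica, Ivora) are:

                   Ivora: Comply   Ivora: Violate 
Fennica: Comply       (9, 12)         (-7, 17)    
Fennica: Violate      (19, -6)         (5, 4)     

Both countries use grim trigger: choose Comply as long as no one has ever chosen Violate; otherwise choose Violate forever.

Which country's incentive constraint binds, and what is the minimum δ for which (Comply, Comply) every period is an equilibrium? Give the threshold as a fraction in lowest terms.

For Fennica: deviation gain 19−9 = 10, per-period punishment loss 9−5 = 4. IC gives δ ≥ 10/14 = 5/7.
For Ivora: gain 5, loss 8 per period, so δ ≥ 5/13.
The tighter constraint is Fennica's, so cooperation needs δ ≥ 5/7.

Fennica; δ ≥ 5/7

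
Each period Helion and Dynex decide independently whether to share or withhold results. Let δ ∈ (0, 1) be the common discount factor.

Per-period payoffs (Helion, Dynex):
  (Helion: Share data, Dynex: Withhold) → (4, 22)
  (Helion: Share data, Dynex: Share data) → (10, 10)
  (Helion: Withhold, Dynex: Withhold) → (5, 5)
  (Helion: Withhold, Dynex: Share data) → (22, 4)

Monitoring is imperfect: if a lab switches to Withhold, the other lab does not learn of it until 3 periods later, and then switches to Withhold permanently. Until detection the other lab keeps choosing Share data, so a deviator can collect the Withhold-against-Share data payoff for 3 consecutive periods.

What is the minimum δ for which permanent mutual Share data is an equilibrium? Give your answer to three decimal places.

0.890

Deviating for the 3 undetected periods gains 22−10 = 12 per period over cooperation, then loses 10−5 = 5 per period forever once punishment starts.
Gain: 12(1 + δ + … + δ^2); loss: 5·δ^3/(1−δ).
No profitable deviation ⇔ 12(1−δ^3) ≤ 5·δ^3, i.e. δ^3 ≥ 12/(12+5) = 12/17.
Hence δ ≥ (12/17)^(1/3) ≈ 0.890.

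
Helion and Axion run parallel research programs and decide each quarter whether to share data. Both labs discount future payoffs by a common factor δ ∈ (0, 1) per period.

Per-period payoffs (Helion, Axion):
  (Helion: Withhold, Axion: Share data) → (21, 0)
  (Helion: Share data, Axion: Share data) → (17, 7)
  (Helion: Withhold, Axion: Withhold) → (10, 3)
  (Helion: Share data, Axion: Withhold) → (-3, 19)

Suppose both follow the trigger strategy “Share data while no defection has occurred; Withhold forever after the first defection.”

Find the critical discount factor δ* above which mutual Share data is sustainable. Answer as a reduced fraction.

Helion's threshold: (21−17)/(21−10) = 4/11.
Axion's threshold: (19−7)/(19−3) = 3/4.
4/11 < 3/4, so Axion binds and δ* = 3/4.

3/4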